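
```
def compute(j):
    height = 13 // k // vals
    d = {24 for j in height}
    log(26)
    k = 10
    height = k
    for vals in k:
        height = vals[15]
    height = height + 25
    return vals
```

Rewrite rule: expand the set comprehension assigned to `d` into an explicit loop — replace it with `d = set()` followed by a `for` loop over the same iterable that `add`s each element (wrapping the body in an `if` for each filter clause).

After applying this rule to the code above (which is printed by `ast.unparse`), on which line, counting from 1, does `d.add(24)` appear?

Transformed code:
def compute(j):
    height = 13 // k // vals
    d = set()
    for j in height:
        d.add(24)
    log(26)
    k = 10
    height = k
    for vals in k:
        height = vals[15]
    height = height + 25
    return vals

5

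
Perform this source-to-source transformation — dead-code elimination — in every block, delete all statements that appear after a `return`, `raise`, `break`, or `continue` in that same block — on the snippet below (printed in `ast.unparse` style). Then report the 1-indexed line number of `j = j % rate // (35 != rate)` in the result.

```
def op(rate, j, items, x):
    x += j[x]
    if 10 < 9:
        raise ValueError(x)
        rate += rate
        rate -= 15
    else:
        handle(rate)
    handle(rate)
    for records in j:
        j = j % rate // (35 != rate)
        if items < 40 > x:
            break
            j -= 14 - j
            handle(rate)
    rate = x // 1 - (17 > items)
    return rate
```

Transformed code:
def op(rate, j, items, x):
    x += j[x]
    if 10 < 9:
        raise ValueError(x)
    else:
        handle(rate)
    handle(rate)
    for records in j:
        j = j % rate // (35 != rate)
        if items < 40 > x:
            break
    rate = x // 1 - (17 > items)
    return rate

9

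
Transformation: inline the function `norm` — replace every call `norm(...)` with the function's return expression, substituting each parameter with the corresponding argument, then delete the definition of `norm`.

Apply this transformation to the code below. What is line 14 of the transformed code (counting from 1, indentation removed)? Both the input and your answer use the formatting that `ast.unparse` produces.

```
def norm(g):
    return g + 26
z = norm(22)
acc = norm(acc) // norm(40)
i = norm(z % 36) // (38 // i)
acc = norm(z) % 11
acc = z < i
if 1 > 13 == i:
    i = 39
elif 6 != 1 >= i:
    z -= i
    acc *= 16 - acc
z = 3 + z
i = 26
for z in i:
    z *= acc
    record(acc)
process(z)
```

z *= acc

Transformed code:
z = 22 + 26
acc = (acc + 26) // (40 + 26)
i = (z % 36 + 26) // (38 // i)
acc = (z + 26) % 11
acc = z < i
if 1 > 13 == i:
    i = 39
elif 6 != 1 >= i:
    z -= i
    acc *= 16 - acc
z = 3 + z
i = 26
for z in i:
    z *= acc
    record(acc)
process(z)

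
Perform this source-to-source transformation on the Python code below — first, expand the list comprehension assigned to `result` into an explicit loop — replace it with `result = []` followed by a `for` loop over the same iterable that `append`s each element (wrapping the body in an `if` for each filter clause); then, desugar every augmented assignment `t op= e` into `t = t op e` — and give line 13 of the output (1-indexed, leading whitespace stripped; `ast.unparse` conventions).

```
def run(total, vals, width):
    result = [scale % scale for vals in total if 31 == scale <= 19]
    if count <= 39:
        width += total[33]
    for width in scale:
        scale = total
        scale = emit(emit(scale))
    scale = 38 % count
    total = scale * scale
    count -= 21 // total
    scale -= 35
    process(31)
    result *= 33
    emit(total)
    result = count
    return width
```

Transformed code:
def run(total, vals, width):
    result = []
    for vals in total:
        if 31 == scale <= 19:
            result.append(scale % scale)
    if count <= 39:
        width = width + total[33]
    for width in scale:
        scale = total
        scale = emit(emit(scale))
    scale = 38 % count
    total = scale * scale
    count = count - 21 // total
    scale = scale - 35
    process(31)
    result = result * 33
    emit(total)
    result = count
    return width

count = count - 21 // total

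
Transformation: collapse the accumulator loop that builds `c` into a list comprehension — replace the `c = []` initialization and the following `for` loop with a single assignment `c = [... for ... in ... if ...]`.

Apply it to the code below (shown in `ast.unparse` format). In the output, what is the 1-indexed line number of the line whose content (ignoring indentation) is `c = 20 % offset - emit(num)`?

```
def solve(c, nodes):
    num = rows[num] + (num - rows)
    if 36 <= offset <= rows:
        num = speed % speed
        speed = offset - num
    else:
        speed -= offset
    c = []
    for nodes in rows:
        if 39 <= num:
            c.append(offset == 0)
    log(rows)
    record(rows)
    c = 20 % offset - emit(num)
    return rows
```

Transformed code:
def solve(c, nodes):
    num = rows[num] + (num - rows)
    if 36 <= offset <= rows:
        num = speed % speed
        speed = offset - num
    else:
        speed -= offset
    c = [offset == 0 for nodes in rows if 39 <= num]
    log(rows)
    record(rows)
    c = 20 % offset - emit(num)
    return rows

11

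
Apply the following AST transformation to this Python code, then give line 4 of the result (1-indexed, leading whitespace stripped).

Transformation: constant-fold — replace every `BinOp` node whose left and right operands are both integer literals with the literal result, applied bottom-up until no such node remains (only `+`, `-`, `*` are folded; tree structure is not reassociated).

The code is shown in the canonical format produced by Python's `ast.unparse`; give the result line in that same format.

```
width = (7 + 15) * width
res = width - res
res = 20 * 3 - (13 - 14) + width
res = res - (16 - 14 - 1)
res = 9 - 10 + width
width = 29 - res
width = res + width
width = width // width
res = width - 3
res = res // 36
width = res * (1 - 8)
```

Transformed code:
width = 22 * width
res = width - res
res = 61 + width
res = res - 1
res = -1 + width
width = 29 - res
width = res + width
width = width // width
res = width - 3
res = res // 36
width = res * -7

res = res - 1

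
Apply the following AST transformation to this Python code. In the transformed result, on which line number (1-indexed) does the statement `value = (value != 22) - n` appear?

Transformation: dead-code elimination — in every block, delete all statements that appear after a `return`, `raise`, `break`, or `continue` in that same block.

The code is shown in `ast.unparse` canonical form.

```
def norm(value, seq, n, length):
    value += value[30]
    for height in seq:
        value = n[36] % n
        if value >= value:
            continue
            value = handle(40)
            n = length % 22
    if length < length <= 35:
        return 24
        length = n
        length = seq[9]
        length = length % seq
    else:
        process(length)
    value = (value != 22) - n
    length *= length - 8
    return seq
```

Transformed code:
def norm(value, seq, n, length):
    value += value[30]
    for height in seq:
        value = n[36] % n
        if value >= value:
            continue
    if length < length <= 35:
        return 24
    else:
        process(length)
    value = (value != 22) - n
    length *= length - 8
    return seq

11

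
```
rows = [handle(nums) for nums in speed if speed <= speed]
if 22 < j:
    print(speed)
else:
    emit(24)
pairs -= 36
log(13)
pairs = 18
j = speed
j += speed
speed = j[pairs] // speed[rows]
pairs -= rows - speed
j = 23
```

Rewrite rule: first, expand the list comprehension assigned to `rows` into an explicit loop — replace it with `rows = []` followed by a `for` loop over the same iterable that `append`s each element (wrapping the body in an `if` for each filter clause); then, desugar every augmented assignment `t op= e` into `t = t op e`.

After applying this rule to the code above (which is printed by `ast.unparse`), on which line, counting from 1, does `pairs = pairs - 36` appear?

Transformed code:
rows = []
for nums in speed:
    if speed <= speed:
        rows.append(handle(nums))
if 22 < j:
    print(speed)
else:
    emit(24)
pairs = pairs - 36
log(13)
pairs = 18
j = speed
j = j + speed
speed = j[pairs] // speed[rows]
pairs = pairs - (rows - speed)
j = 23

9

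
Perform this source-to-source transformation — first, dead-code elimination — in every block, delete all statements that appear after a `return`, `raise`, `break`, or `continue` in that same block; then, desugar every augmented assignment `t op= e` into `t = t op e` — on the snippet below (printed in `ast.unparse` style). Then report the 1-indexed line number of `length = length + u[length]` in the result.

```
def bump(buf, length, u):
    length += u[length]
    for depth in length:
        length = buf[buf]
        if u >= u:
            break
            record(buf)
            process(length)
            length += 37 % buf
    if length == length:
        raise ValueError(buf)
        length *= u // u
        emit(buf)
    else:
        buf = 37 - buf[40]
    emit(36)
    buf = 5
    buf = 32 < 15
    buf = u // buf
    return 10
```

Transformed code:
def bump(buf, length, u):
    length = length + u[length]
    for depth in length:
        length = buf[buf]
        if u >= u:
            break
    if length == length:
        raise ValueError(buf)
    else:
        buf = 37 - buf[40]
    emit(36)
    buf = 5
    buf = 32 < 15
    buf = u // buf
    return 10

2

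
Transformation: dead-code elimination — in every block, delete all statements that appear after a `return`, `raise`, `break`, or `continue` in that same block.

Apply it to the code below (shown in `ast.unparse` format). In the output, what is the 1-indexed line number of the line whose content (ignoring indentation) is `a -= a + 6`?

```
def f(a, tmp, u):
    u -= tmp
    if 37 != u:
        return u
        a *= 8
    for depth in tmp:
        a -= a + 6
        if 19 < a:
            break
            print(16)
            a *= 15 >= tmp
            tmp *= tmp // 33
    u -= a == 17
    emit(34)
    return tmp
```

6

Transformed code:
def f(a, tmp, u):
    u -= tmp
    if 37 != u:
        return u
    for depth in tmp:
        a -= a + 6
        if 19 < a:
            break
    u -= a == 17
    emit(34)
    return tmp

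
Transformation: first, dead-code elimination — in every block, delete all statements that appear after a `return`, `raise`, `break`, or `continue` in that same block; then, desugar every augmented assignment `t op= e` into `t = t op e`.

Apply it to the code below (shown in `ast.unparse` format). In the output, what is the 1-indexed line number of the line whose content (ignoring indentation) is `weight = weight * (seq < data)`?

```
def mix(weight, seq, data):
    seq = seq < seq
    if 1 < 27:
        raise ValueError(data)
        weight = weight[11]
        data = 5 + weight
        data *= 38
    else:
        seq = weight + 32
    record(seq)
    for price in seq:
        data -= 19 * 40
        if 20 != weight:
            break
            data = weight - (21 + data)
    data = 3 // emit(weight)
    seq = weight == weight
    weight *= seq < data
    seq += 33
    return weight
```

14

Transformed code:
def mix(weight, seq, data):
    seq = seq < seq
    if 1 < 27:
        raise ValueError(data)
    else:
        seq = weight + 32
    record(seq)
    for price in seq:
        data = data - 19 * 40
        if 20 != weight:
            break
    data = 3 // emit(weight)
    seq = weight == weight
    weight = weight * (seq < data)
    seq = seq + 33
    return weight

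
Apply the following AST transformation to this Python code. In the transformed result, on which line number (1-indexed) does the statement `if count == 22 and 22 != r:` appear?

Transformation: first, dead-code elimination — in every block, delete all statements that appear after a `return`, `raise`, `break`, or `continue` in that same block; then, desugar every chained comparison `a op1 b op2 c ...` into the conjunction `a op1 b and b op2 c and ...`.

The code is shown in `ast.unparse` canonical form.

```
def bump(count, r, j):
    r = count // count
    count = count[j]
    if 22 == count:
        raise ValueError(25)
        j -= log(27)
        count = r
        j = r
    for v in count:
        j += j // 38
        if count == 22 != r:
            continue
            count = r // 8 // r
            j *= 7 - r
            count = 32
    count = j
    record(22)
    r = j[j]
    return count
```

8

Transformed code:
def bump(count, r, j):
    r = count // count
    count = count[j]
    if 22 == count:
        raise ValueError(25)
    for v in count:
        j += j // 38
        if count == 22 and 22 != r:
            continue
    count = j
    record(22)
    r = j[j]
    return count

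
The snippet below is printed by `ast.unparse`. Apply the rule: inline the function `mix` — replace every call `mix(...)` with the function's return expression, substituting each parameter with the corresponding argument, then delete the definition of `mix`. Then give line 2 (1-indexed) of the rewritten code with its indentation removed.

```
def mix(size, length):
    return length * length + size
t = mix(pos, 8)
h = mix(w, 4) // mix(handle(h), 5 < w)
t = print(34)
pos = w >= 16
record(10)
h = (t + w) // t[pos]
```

h = (4 * 4 + w) // ((5 < w) * (5 < w) + handle(h))

Transformed code:
t = 8 * 8 + pos
h = (4 * 4 + w) // ((5 < w) * (5 < w) + handle(h))
t = print(34)
pos = w >= 16
record(10)
h = (t + w) // t[pos]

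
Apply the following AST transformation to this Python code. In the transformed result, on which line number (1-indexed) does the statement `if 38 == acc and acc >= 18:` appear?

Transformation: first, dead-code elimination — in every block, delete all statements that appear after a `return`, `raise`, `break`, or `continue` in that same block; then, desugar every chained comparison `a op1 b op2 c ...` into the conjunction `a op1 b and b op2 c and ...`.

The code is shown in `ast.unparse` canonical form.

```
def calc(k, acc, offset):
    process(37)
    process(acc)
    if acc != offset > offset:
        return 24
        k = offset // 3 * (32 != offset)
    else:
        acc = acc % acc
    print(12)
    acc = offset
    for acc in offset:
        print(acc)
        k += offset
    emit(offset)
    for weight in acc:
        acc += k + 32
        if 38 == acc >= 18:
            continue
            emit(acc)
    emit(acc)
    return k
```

Transformed code:
def calc(k, acc, offset):
    process(37)
    process(acc)
    if acc != offset and offset > offset:
        return 24
    else:
        acc = acc % acc
    print(12)
    acc = offset
    for acc in offset:
        print(acc)
        k += offset
    emit(offset)
    for weight in acc:
        acc += k + 32
        if 38 == acc and acc >= 18:
            continue
    emit(acc)
    return k

16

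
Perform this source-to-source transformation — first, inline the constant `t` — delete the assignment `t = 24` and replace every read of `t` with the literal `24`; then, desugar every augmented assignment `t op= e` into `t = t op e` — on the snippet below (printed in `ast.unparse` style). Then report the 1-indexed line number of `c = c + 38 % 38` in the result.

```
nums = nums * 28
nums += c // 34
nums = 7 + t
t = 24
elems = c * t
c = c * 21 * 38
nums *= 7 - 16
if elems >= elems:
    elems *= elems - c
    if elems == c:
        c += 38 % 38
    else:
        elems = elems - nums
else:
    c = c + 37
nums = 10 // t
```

Transformed code:
nums = nums * 28
nums = nums + c // 34
nums = 7 + 24
elems = c * 24
c = c * 21 * 38
nums = nums * (7 - 16)
if elems >= elems:
    elems = elems * (elems - c)
    if elems == c:
        c = c + 38 % 38
    else:
        elems = elems - nums
else:
    c = c + 37
nums = 10 // 24

10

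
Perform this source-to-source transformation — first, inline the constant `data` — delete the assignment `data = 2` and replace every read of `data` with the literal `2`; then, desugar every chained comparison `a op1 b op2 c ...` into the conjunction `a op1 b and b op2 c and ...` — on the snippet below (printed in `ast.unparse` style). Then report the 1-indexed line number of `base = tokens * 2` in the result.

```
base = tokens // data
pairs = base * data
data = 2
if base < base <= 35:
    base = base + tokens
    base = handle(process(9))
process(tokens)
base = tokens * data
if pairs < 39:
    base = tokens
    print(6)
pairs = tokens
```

7

Transformed code:
base = tokens // 2
pairs = base * 2
if base < base and base <= 35:
    base = base + tokens
    base = handle(process(9))
process(tokens)
base = tokens * 2
if pairs < 39:
    base = tokens
    print(6)
pairs = tokens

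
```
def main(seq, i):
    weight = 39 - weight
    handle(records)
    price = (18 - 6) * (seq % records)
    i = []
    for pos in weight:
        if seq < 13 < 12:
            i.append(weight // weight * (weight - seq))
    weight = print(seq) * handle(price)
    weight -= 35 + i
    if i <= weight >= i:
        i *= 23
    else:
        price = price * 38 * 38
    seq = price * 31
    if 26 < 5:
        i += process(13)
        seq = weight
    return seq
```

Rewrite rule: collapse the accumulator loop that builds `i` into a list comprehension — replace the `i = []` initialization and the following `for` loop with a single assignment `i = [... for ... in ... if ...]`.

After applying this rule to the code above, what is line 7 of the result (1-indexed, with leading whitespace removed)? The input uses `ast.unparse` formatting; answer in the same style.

Transformed code:
def main(seq, i):
    weight = 39 - weight
    handle(records)
    price = (18 - 6) * (seq % records)
    i = [weight // weight * (weight - seq) for pos in weight if seq < 13 < 12]
    weight = print(seq) * handle(price)
    weight -= 35 + i
    if i <= weight >= i:
        i *= 23
    else:
        price = price * 38 * 38
    seq = price * 31
    if 26 < 5:
        i += process(13)
        seq = weight
    return seq

weight -= 35 + i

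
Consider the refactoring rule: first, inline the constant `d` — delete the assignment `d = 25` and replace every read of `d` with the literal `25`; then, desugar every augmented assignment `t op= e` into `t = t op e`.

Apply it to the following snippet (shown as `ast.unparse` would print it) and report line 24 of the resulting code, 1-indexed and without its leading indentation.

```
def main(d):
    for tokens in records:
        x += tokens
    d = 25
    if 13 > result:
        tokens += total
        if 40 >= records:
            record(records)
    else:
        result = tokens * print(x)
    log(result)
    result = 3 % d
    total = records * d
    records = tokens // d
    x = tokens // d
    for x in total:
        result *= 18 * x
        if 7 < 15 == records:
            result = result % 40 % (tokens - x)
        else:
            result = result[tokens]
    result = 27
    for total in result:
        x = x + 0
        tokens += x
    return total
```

Transformed code:
def main(d):
    for tokens in records:
        x = x + tokens
    if 13 > result:
        tokens = tokens + total
        if 40 >= records:
            record(records)
    else:
        result = tokens * print(x)
    log(result)
    result = 3 % 25
    total = records * 25
    records = tokens // 25
    x = tokens // 25
    for x in total:
        result = result * (18 * x)
        if 7 < 15 == records:
            result = result % 40 % (tokens - x)
        else:
            result = result[tokens]
    result = 27
    for total in result:
        x = x + 0
        tokens = tokens + x
    return total

tokens = tokens + x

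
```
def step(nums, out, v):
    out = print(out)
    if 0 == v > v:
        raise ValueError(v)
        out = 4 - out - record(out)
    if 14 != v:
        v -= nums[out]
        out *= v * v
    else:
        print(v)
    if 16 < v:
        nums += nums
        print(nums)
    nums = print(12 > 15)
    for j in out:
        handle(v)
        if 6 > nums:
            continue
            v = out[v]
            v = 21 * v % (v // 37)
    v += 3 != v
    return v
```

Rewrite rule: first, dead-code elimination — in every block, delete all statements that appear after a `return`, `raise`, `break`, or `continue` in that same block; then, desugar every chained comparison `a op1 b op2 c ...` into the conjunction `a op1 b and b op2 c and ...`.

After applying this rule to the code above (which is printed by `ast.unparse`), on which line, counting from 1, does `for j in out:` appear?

Transformed code:
def step(nums, out, v):
    out = print(out)
    if 0 == v and v > v:
        raise ValueError(v)
    if 14 != v:
        v -= nums[out]
        out *= v * v
    else:
        print(v)
    if 16 < v:
        nums += nums
        print(nums)
    nums = print(12 > 15)
    for j in out:
        handle(v)
        if 6 > nums:
            continue
    v += 3 != v
    return v

14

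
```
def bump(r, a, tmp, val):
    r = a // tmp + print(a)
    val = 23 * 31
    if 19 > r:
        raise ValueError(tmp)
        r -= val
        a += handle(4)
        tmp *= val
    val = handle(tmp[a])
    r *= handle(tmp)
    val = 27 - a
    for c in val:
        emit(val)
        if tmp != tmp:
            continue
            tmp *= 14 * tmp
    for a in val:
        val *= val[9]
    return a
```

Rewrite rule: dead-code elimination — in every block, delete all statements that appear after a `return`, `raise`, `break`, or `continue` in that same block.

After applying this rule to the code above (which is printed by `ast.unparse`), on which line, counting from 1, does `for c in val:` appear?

9

Transformed code:
def bump(r, a, tmp, val):
    r = a // tmp + print(a)
    val = 23 * 31
    if 19 > r:
        raise ValueError(tmp)
    val = handle(tmp[a])
    r *= handle(tmp)
    val = 27 - a
    for c in val:
        emit(val)
        if tmp != tmp:
            continue
    for a in val:
        val *= val[9]
    return a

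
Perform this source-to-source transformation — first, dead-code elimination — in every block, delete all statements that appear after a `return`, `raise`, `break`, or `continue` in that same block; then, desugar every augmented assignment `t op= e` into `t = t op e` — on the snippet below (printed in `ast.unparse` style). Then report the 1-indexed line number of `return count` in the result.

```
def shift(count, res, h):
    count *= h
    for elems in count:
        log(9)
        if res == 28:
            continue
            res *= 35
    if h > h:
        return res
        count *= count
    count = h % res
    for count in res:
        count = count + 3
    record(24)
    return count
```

13

Transformed code:
def shift(count, res, h):
    count = count * h
    for elems in count:
        log(9)
        if res == 28:
            continue
    if h > h:
        return res
    count = h % res
    for count in res:
        count = count + 3
    record(24)
    return count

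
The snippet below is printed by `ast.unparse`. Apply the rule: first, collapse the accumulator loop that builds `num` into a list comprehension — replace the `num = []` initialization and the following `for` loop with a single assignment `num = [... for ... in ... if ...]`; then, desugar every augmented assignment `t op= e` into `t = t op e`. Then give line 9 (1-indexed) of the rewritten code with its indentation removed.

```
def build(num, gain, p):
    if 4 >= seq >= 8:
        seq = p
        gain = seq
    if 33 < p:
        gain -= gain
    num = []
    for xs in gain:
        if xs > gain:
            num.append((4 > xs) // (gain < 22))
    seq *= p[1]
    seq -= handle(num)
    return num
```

Transformed code:
def build(num, gain, p):
    if 4 >= seq >= 8:
        seq = p
        gain = seq
    if 33 < p:
        gain = gain - gain
    num = [(4 > xs) // (gain < 22) for xs in gain if xs > gain]
    seq = seq * p[1]
    seq = seq - handle(num)
    return num

seq = seq - handle(num)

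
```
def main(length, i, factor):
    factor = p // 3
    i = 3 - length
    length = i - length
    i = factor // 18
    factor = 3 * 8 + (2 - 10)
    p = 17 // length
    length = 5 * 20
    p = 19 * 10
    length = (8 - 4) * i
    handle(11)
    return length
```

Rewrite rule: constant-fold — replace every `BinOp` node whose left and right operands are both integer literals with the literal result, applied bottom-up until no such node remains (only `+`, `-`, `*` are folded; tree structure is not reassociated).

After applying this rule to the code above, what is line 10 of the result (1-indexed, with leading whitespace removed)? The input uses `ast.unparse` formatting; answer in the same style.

Transformed code:
def main(length, i, factor):
    factor = p // 3
    i = 3 - length
    length = i - length
    i = factor // 18
    factor = 16
    p = 17 // length
    length = 100
    p = 190
    length = 4 * i
    handle(11)
    return length

length = 4 * i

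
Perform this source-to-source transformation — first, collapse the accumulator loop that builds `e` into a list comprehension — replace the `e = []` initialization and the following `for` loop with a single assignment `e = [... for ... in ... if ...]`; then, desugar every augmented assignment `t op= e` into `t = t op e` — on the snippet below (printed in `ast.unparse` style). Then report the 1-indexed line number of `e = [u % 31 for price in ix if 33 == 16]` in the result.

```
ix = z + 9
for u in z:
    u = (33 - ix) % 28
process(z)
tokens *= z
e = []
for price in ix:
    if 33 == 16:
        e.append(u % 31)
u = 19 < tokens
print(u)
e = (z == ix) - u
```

Transformed code:
ix = z + 9
for u in z:
    u = (33 - ix) % 28
process(z)
tokens = tokens * z
e = [u % 31 for price in ix if 33 == 16]
u = 19 < tokens
print(u)
e = (z == ix) - u

6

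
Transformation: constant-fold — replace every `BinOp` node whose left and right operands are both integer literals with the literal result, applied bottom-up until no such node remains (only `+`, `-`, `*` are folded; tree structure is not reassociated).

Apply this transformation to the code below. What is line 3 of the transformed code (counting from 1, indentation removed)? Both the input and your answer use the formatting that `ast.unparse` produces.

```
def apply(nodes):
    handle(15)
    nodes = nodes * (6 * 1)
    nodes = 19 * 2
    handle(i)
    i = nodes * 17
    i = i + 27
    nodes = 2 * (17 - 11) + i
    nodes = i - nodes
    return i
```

nodes = nodes * 6

Transformed code:
def apply(nodes):
    handle(15)
    nodes = nodes * 6
    nodes = 38
    handle(i)
    i = nodes * 17
    i = i + 27
    nodes = 12 + i
    nodes = i - nodes
    return i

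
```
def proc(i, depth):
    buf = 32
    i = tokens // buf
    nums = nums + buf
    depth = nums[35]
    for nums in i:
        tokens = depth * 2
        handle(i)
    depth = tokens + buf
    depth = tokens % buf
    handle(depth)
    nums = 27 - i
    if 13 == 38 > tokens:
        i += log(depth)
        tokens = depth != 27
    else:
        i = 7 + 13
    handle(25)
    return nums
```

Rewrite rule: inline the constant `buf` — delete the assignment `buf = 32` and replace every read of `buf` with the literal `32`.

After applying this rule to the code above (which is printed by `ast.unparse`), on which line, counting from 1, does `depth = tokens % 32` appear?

9

Transformed code:
def proc(i, depth):
    i = tokens // 32
    nums = nums + 32
    depth = nums[35]
    for nums in i:
        tokens = depth * 2
        handle(i)
    depth = tokens + 32
    depth = tokens % 32
    handle(depth)
    nums = 27 - i
    if 13 == 38 > tokens:
        i += log(depth)
        tokens = depth != 27
    else:
        i = 7 + 13
    handle(25)
    return nums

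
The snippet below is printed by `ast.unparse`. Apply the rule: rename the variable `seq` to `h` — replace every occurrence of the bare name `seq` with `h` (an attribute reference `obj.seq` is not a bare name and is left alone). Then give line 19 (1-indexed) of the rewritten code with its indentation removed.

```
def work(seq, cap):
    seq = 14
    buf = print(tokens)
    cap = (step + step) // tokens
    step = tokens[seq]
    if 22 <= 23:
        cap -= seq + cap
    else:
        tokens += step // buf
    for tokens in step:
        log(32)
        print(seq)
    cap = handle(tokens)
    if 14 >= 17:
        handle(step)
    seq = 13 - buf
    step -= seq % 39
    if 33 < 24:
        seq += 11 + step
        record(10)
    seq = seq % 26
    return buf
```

Transformed code:
def work(h, cap):
    h = 14
    buf = print(tokens)
    cap = (step + step) // tokens
    step = tokens[h]
    if 22 <= 23:
        cap -= h + cap
    else:
        tokens += step // buf
    for tokens in step:
        log(32)
        print(h)
    cap = handle(tokens)
    if 14 >= 17:
        handle(step)
    h = 13 - buf
    step -= h % 39
    if 33 < 24:
        h += 11 + step
        record(10)
    h = h % 26
    return buf

h += 11 + step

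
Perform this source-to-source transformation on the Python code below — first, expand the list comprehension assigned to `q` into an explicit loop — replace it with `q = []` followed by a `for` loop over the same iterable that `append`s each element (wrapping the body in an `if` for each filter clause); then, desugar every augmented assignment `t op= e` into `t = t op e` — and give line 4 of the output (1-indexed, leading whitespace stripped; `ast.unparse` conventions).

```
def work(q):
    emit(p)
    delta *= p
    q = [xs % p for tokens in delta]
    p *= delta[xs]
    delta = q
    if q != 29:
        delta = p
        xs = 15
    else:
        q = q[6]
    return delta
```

q = []

Transformed code:
def work(q):
    emit(p)
    delta = delta * p
    q = []
    for tokens in delta:
        q.append(xs % p)
    p = p * delta[xs]
    delta = q
    if q != 29:
        delta = p
        xs = 15
    else:
        q = q[6]
    return delta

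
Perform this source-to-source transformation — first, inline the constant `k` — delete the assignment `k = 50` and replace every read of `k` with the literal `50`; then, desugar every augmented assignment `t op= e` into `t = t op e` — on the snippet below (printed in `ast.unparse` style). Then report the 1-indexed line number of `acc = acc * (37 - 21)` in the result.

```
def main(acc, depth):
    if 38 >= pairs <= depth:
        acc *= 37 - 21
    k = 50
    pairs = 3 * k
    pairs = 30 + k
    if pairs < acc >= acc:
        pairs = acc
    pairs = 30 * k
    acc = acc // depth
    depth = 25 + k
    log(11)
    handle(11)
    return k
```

3

Transformed code:
def main(acc, depth):
    if 38 >= pairs <= depth:
        acc = acc * (37 - 21)
    pairs = 3 * 50
    pairs = 30 + 50
    if pairs < acc >= acc:
        pairs = acc
    pairs = 30 * 50
    acc = acc // depth
    depth = 25 + 50
    log(11)
    handle(11)
    return 50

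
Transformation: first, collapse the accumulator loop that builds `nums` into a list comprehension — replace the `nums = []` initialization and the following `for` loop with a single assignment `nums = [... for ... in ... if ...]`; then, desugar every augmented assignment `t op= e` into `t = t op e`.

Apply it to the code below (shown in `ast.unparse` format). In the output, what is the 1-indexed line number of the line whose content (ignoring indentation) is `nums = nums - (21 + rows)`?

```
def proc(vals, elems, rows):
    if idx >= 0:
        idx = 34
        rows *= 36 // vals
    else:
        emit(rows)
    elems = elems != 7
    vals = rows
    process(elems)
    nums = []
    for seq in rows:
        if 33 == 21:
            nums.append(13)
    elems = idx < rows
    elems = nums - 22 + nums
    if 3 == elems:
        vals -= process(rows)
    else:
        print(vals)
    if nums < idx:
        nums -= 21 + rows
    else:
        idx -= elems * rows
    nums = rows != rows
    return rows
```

18

Transformed code:
def proc(vals, elems, rows):
    if idx >= 0:
        idx = 34
        rows = rows * (36 // vals)
    else:
        emit(rows)
    elems = elems != 7
    vals = rows
    process(elems)
    nums = [13 for seq in rows if 33 == 21]
    elems = idx < rows
    elems = nums - 22 + nums
    if 3 == elems:
        vals = vals - process(rows)
    else:
        print(vals)
    if nums < idx:
        nums = nums - (21 + rows)
    else:
        idx = idx - elems * rows
    nums = rows != rows
    return rows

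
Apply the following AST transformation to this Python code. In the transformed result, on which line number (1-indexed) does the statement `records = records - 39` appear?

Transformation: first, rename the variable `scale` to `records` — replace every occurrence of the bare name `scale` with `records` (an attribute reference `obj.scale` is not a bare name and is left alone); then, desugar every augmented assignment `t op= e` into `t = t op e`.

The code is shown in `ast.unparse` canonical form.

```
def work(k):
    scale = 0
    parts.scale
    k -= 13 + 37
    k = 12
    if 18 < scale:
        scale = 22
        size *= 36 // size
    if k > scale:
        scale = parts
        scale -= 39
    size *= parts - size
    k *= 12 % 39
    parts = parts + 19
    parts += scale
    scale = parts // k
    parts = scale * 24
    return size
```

11

Transformed code:
def work(k):
    records = 0
    parts.scale
    k = k - (13 + 37)
    k = 12
    if 18 < records:
        records = 22
        size = size * (36 // size)
    if k > records:
        records = parts
        records = records - 39
    size = size * (parts - size)
    k = k * (12 % 39)
    parts = parts + 19
    parts = parts + records
    records = parts // k
    parts = records * 24
    return size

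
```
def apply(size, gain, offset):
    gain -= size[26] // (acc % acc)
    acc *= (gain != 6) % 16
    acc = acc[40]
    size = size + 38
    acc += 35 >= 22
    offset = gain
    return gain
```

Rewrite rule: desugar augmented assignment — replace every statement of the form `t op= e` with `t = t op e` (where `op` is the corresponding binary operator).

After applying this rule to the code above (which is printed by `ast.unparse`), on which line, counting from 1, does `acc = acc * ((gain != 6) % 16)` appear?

3

Transformed code:
def apply(size, gain, offset):
    gain = gain - size[26] // (acc % acc)
    acc = acc * ((gain != 6) % 16)
    acc = acc[40]
    size = size + 38
    acc = acc + (35 >= 22)
    offset = gain
    return gain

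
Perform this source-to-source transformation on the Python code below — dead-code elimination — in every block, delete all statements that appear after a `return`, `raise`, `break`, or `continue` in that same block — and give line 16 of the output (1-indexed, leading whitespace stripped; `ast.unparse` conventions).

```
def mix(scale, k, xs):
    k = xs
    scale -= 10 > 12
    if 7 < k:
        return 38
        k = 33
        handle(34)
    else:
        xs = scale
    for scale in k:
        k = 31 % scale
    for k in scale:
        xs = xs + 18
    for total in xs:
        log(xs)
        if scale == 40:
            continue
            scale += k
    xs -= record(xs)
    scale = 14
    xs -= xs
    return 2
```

Transformed code:
def mix(scale, k, xs):
    k = xs
    scale -= 10 > 12
    if 7 < k:
        return 38
    else:
        xs = scale
    for scale in k:
        k = 31 % scale
    for k in scale:
        xs = xs + 18
    for total in xs:
        log(xs)
        if scale == 40:
            continue
    xs -= record(xs)
    scale = 14
    xs -= xs
    return 2

xs -= record(xs)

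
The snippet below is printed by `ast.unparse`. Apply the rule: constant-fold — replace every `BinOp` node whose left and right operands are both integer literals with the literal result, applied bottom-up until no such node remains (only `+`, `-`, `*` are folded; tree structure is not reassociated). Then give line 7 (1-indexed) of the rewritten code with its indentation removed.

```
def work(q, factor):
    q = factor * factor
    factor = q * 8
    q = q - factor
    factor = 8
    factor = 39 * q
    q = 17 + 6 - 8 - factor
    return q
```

Transformed code:
def work(q, factor):
    q = factor * factor
    factor = q * 8
    q = q - factor
    factor = 8
    factor = 39 * q
    q = 15 - factor
    return q

q = 15 - factor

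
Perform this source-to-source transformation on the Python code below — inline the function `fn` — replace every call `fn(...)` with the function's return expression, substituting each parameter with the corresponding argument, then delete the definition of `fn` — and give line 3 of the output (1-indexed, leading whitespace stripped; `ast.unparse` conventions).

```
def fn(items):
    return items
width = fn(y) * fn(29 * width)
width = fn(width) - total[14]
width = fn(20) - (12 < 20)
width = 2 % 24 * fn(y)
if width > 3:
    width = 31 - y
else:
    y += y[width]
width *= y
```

Transformed code:
width = y * (29 * width)
width = width - total[14]
width = 20 - (12 < 20)
width = 2 % 24 * y
if width > 3:
    width = 31 - y
else:
    y += y[width]
width *= y

width = 20 - (12 < 20)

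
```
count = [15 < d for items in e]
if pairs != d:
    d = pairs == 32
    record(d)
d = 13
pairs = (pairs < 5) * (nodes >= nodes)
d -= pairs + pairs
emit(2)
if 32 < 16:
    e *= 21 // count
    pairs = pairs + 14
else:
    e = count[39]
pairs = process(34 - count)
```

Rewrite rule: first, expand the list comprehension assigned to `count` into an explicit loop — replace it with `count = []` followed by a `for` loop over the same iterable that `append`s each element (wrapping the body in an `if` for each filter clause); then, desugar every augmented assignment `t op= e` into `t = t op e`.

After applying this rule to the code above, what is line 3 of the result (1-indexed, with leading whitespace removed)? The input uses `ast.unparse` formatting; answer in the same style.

Transformed code:
count = []
for items in e:
    count.append(15 < d)
if pairs != d:
    d = pairs == 32
    record(d)
d = 13
pairs = (pairs < 5) * (nodes >= nodes)
d = d - (pairs + pairs)
emit(2)
if 32 < 16:
    e = e * (21 // count)
    pairs = pairs + 14
else:
    e = count[39]
pairs = process(34 - count)

count.append(15 < d)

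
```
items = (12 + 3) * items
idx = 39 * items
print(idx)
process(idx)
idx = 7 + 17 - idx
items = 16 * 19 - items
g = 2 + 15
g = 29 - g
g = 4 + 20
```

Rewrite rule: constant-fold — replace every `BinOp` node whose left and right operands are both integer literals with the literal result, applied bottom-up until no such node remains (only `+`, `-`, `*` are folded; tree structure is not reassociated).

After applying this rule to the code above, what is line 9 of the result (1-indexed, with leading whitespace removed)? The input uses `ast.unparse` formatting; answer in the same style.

Transformed code:
items = 15 * items
idx = 39 * items
print(idx)
process(idx)
idx = 24 - idx
items = 304 - items
g = 17
g = 29 - g
g = 24

g = 24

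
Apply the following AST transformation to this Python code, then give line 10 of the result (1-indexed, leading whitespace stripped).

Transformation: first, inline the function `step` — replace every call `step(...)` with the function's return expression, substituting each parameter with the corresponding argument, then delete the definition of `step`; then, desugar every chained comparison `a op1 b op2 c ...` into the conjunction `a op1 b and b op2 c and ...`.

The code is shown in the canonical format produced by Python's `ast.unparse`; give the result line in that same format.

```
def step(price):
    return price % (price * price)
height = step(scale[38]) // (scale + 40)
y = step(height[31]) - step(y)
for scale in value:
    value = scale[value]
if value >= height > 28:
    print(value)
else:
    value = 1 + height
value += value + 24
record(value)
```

Transformed code:
height = scale[38] % (scale[38] * scale[38]) // (scale + 40)
y = height[31] % (height[31] * height[31]) - y % (y * y)
for scale in value:
    value = scale[value]
if value >= height and height > 28:
    print(value)
else:
    value = 1 + height
value += value + 24
record(value)

record(value)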